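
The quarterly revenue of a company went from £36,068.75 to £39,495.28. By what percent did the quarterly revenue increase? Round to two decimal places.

Change: £39,495.28 − £36,068.75 = £3,426.53.
Relative to the original: £3,426.53 ÷ £36,068.75 ≈ 9.50%.
So the quarterly revenue increased by 9.50%.

9.50%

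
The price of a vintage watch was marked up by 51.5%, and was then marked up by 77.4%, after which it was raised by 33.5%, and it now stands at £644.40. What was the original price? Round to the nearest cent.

The overall multiplier applied was 1.515 × 1.774 × 1.335 = 3.58795935.
So the original price was £644.40 ÷ 3.58795935 ≈ £179.60.

£179.60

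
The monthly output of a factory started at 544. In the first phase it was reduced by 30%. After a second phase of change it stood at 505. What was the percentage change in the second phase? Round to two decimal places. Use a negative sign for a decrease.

After the first phase: 544 × 0.7 = 380.8.
Second-phase multiplier: 505 ÷ 380.8 ≈ 1.326155.
That is a change of 32.62%.

32.62%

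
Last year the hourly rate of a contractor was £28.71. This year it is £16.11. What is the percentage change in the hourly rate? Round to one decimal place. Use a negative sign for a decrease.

Change: £16.11 − £28.71 = -£12.60.
Relative to the original: -£12.60 ÷ £28.71 ≈ -43.9%.

-43.9%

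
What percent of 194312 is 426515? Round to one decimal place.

219.5%

426515 ÷ 194312 ≈ 219.5%.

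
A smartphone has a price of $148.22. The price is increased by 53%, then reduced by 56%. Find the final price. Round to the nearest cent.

Apply the 53% increase: $148.22 × 1.53 = $226.7766.
Apply the 56% decrease: $226.7766 × 0.44 = $99.781704 ≈ $99.78.

$99.78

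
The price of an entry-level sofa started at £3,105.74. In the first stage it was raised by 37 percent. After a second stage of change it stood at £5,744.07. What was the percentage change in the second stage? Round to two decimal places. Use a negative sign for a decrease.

35.00%

After the first stage: £3,105.74 × 1.37 = £4254.8638.
Second-stage multiplier: £5,744.07 ÷ £4254.8638 ≈ 1.350001.
That is a change of 35.00%.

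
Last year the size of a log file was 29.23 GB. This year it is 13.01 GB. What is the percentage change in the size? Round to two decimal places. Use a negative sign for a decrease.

Change: 13.01 − 29.23 = -16.22.
Relative to the original: -16.22 ÷ 29.23 ≈ -55.49%.

-55.49%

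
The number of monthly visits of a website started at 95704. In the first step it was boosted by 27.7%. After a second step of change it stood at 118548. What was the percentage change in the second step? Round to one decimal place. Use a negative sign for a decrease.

After the first step: 95704 × 1.277 = 122214.008.
Second-step multiplier: 118548 ÷ 122214.008 ≈ 0.97.
That is a change of -3.0%.

-3.0%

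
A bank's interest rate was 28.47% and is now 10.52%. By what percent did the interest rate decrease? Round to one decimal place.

63.0%

The change is 10.52 − 28.47 = -17.95 percentage points.
Relative to the original 28.47%, that is -17.95 ÷ 28.47 ≈ -63.0%.
So the interest rate fell by 63.0%.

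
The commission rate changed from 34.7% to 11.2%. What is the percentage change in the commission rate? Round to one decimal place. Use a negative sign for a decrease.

The change is 11.2 − 34.7 = -23.5 percentage points.
Relative to the original 34.7%, that is -23.5 ÷ 34.7 ≈ -67.7%.

-67.7%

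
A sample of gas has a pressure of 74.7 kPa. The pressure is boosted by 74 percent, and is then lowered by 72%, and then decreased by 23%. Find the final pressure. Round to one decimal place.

28.0 kPa

Each change multiplies by a factor: 1.74 × 0.28 × 0.77 = 0.375144.
74.7 × 0.375144 = 28.0232568 ≈ 28.0.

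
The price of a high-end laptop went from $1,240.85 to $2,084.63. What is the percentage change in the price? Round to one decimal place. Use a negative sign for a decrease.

68.0%

Change: $2,084.63 − $1,240.85 = $843.78.
Relative to the original: $843.78 ÷ $1,240.85 ≈ 68.0%.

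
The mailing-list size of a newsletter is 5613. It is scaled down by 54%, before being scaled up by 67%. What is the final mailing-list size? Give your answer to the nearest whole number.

Each change multiplies by a factor: 0.46 × 1.67 = 0.7682.
5613 × 0.7682 = 4311.9066 ≈ 4312.

4312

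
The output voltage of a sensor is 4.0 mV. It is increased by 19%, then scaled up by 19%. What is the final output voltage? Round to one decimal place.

5.7 mV

Each change multiplies by a factor: 1.19 × 1.19 = 1.4161.
4.0 × 1.4161 = 5.6644 ≈ 5.7.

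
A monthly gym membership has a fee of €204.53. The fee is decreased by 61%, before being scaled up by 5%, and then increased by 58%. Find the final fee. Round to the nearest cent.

€132.33

Each change multiplies by a factor: 0.39 × 1.05 × 1.58 = 0.64701.
€204.53 × 0.64701 = €132.3329553 ≈ €132.33.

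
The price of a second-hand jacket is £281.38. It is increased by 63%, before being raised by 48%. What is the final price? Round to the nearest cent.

Each change multiplies by a factor: 1.63 × 1.48 = 2.4124.
£281.38 × 2.4124 = £678.801112 ≈ £678.80.

£678.80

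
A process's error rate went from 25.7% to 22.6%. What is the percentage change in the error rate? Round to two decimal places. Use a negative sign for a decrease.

-12.06%

The change is 22.6 − 25.7 = -3.1 percentage points.
Relative to the original 25.7%, that is -3.1 ÷ 25.7 ≈ -12.06%.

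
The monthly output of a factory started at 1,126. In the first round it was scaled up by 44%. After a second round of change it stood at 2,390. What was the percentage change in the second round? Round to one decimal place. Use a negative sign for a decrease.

After the first round: 1,126 × 1.44 = 1621.44.
Second-round multiplier: 2,390 ÷ 1621.44 ≈ 1.474.
That is a change of 47.4%.

47.4%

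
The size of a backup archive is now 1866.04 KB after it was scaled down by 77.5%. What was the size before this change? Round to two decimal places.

The overall multiplier applied was 0.225.
So the original size was 1866.04 ÷ 0.225 ≈ 8293.51 KB.

8293.51 KB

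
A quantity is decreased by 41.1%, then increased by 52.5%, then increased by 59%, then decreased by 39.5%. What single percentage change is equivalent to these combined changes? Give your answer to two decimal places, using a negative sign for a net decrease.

A 41.1% decrease multiplies by 0.589.
Then a 52.5% increase: 0.589 × 1.525 = 0.898225.
Then a 59% increase: 0.898225 × 1.59 = 1.42817775.
Then a 39.5% decrease: 1.42817775 × 0.605 = 0.86404753875.
Overall factor 0.86404753875, i.e. -13.60%.

-13.60%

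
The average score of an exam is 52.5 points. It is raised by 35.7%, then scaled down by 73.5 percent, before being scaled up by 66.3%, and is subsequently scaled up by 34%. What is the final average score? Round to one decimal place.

Each change multiplies by a factor: 1.357 × 0.265 × 1.663 × 1.34 = 0.8013509741.
52.5 × 0.8013509741 = 42.07092614025 ≈ 42.1.

42.1 points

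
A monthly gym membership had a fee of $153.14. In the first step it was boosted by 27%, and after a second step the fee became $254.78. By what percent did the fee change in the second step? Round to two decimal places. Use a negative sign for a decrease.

31.00%

After the first step: $153.14 × 1.27 = $194.4878.
Second-step multiplier: $254.78 ÷ $194.4878 ≈ 1.310005.
That is a change of 31.00%.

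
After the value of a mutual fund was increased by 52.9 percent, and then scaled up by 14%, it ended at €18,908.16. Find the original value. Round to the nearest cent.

Undoing the 14% increase: €18,908.16 ÷ 1.14 ≈ €16586.105263.
Undoing the 52.9% increase: €16586.105263 ÷ 1.529 ≈ €10,847.68.

€10,847.68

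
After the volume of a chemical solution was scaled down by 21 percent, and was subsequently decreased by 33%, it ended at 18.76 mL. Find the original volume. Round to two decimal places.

35.44 mL

The overall multiplier applied was 0.79 × 0.67 = 0.5293.
So the original volume was 18.76 ÷ 0.5293 ≈ 35.44 mL.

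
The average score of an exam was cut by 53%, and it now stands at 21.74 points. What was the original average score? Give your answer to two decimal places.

The overall multiplier applied was 0.47.
So the original average score was 21.74 ÷ 0.47 ≈ 46.26 points.

46.26 points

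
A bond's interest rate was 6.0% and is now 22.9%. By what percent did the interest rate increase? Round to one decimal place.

281.7%

The change is 22.9 − 6.0 = 16.9 percentage points.
Relative to the original 6.0%, that is 16.9 ÷ 6.0 ≈ 281.7%.
So the interest rate rose by 281.7%.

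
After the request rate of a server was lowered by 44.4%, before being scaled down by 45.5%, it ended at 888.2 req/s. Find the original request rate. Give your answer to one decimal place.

Undoing the 45.5% decrease: 888.2 ÷ 0.545 ≈ 1629.724771.
Undoing the 44.4% decrease: 1629.724771 ÷ 0.556 ≈ 2931.2 req/s.

2931.2 req/s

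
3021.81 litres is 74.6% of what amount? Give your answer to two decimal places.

4050.68 litres

3021.81 litres ÷ 0.746 ≈ 4050.68 litres.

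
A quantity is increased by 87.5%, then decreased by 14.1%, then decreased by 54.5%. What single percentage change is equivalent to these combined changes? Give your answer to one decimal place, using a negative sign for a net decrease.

The combined multiplier is 1.875 × 0.859 × 0.455 = 0.732834375.
That corresponds to a decrease of 26.7%.

-26.7%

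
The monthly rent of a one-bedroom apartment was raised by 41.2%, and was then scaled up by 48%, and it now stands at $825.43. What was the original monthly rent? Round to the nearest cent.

$394.99

The overall multiplier applied was 1.412 × 1.48 = 2.08976.
So the original monthly rent was $825.43 ÷ 2.08976 ≈ $394.99.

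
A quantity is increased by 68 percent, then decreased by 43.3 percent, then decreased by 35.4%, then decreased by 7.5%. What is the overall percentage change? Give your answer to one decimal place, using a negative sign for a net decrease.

A 68% increase multiplies by 1.68.
Then a 43.3% decrease: 1.68 × 0.567 = 0.95256.
Then a 35.4% decrease: 0.95256 × 0.646 = 0.61535376.
Then a 7.5% decrease: 0.61535376 × 0.925 = 0.569202228.
Overall factor 0.569202228, i.e. -43.1%.

-43.1%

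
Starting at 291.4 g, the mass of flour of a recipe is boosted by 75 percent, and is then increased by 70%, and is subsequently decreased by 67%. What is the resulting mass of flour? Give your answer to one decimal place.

After the 75% increase: 291.4 × 1.75 = 509.95.
Apply the 70% increase: 509.95 × 1.7 = 866.915.
Apply the 67% decrease: 866.915 × 0.33 = 286.08195 ≈ 286.1.

286.1 g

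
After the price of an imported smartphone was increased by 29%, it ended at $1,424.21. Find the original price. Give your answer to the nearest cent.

The overall multiplier applied was 1.29.
So the original price was $1,424.21 ÷ 1.29 ≈ $1,104.04.

$1,104.04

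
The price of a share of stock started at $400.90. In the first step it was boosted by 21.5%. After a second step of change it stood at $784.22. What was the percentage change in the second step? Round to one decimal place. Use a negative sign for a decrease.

After the first step: $400.90 × 1.215 = $487.0935.
Second-step multiplier: $784.22 ÷ $487.0935 ≈ 1.61.
That is a change of 61.0%.

61.0%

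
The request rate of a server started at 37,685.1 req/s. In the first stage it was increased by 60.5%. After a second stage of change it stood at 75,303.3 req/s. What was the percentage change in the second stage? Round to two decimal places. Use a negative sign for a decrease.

24.50%

After the first stage: 37,685.1 × 1.605 = 60484.5855.
Second-stage multiplier: 75,303.3 ÷ 60484.5855 ≈ 1.245.
That is a change of 24.50%.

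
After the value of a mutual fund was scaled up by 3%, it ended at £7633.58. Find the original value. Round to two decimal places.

£7411.24

The overall multiplier applied was 1.03.
So the original value was £7633.58 ÷ 1.03 ≈ £7411.24.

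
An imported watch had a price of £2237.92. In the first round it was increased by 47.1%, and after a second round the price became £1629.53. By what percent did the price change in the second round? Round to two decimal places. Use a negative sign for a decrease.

After the first round: £2237.92 × 1.471 = £3291.98032.
Second-round multiplier: £1629.53 ÷ £3291.98032 ≈ 0.495.
That is a change of -50.50%.

-50.50%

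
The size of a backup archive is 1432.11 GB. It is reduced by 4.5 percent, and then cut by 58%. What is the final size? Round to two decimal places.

Each change multiplies by a factor: 0.955 × 0.42 = 0.4011.
1432.11 × 0.4011 = 574.419321 ≈ 574.42.

574.42 GB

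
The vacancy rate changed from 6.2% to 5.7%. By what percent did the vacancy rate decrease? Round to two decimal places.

8.06%

The change is 5.7 − 6.2 = -0.5 percentage points.
Relative to the original 6.2%, that is -0.5 ÷ 6.2 ≈ -8.06%.
So the vacancy rate fell by 8.06%.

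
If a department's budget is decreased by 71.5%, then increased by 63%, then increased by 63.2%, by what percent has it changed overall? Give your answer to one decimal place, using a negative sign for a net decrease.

A 71.5% decrease multiplies by 0.285.
Then a 63% increase: 0.285 × 1.63 = 0.46455.
Then a 63.2% increase: 0.46455 × 1.632 = 0.7581456.
Overall factor 0.7581456, i.e. -24.2%.

-24.2%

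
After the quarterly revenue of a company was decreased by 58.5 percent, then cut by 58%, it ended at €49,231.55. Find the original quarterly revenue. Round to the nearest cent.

The overall multiplier applied was 0.415 × 0.42 = 0.1743.
So the original quarterly revenue was €49,231.55 ÷ 0.1743 ≈ €282,452.95.

€282,452.95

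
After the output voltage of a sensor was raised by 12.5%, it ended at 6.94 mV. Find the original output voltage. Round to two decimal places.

The overall multiplier applied was 1.125.
So the original output voltage was 6.94 ÷ 1.125 ≈ 6.17 mV.

6.17 mV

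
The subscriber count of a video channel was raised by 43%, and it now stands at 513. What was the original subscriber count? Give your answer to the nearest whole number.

359

The overall multiplier applied was 1.43.
So the original subscriber count was 513 ÷ 1.43 ≈ 359.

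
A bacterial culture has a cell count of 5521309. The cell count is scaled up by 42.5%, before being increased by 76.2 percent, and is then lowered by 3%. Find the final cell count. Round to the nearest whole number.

Apply the 42.5% increase: 5521309 × 1.425 = 7867865.325.
Apply the 76.2% increase: 7867865.325 × 1.762 = 13863178.70265.
3% decrease: 13863178.70265 × 0.97 = 13447283.3415705 ≈ 13447283.

13447283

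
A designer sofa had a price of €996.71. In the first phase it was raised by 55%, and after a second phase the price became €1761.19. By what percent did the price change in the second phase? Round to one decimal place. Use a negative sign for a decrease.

14.0%

After the first phase: €996.71 × 1.55 = €1544.9005.
Second-phase multiplier: €1761.19 ÷ €1544.9005 ≈ 1.14.
That is a change of 14.0%.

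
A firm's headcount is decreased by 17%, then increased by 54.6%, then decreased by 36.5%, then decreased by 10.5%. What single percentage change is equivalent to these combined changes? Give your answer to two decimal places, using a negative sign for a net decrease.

-27.07%

A 17% decrease multiplies by 0.83.
Then a 54.6% increase: 0.83 × 1.546 = 1.28318.
Then a 36.5% decrease: 1.28318 × 0.635 = 0.8148193.
Then a 10.5% decrease: 0.8148193 × 0.895 = 0.7292632735.
Overall factor 0.7292632735, i.e. -27.07%.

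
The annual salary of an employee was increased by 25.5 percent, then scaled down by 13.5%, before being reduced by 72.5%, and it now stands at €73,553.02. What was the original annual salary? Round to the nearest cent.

€246,381.44

Undoing the 72.5% decrease: €73,553.02 ÷ 0.275 ≈ €267465.527273.
Undoing the 13.5% decrease: €267465.527273 ÷ 0.865 ≈ €309208.70205.
Undoing the 25.5% increase: €309208.70205 ÷ 1.255 ≈ €246,381.44.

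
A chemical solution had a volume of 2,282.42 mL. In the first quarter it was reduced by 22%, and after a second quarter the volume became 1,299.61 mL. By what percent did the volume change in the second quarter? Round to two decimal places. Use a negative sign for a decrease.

-27.00%

After the first quarter: 2,282.42 × 0.78 = 1780.2876.
Second-quarter multiplier: 1,299.61 ÷ 1780.2876 ≈ 0.73.
That is a change of -27.00%.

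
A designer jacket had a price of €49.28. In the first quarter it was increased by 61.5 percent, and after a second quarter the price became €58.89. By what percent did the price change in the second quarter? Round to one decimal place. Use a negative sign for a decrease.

After the first quarter: €49.28 × 1.615 = €79.5872.
Second-quarter multiplier: €58.89 ÷ €79.5872 ≈ 0.73994.
That is a change of -26.0%.

-26.0%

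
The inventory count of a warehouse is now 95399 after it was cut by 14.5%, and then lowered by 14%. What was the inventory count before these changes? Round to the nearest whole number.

The overall multiplier applied was 0.855 × 0.86 = 0.7353.
So the original inventory count was 95399 ÷ 0.7353 ≈ 129742.

129742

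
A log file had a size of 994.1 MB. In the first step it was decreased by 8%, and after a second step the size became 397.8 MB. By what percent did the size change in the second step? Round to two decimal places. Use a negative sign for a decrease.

After the first step: 994.1 × 0.92 = 914.572.
Second-step multiplier: 397.8 ÷ 914.572 ≈ 0.434958.
That is a change of -56.50%.

-56.50%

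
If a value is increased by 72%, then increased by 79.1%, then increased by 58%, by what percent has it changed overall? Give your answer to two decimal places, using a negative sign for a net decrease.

The combined multiplier is 1.72 × 1.791 × 1.58 = 4.8672216.
That corresponds to an increase of 386.72%.

386.72%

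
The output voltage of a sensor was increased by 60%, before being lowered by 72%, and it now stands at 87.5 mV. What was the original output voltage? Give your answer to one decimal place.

Undoing the 72% decrease: 87.5 ÷ 0.28 = 312.5.
Undoing the 60% increase: 312.5 ÷ 1.6 ≈ 195.3 mV.

195.3 mV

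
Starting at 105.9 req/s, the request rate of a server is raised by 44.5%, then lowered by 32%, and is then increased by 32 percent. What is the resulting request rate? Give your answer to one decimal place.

Apply the 44.5% increase: 105.9 × 1.445 = 153.0255.
Apply the 32% decrease: 153.0255 × 0.68 = 104.05734.
After the 32% increase: 104.05734 × 1.32 = 137.3556888 ≈ 137.4.

137.4 req/s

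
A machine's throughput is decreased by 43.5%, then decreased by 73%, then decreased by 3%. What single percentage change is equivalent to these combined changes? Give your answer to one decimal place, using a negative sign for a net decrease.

A 43.5% decrease multiplies by 0.565.
Then a 73% decrease: 0.565 × 0.27 = 0.15255.
Then a 3% decrease: 0.15255 × 0.97 = 0.1479735.
Overall factor 0.1479735, i.e. -85.2%.

-85.2%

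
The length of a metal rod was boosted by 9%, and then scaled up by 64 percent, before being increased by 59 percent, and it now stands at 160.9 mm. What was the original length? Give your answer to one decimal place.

56.6 mm

Undoing the 59% increase: 160.9 ÷ 1.59 ≈ 101.194969.
Undoing the 64% increase: 101.194969 ÷ 1.64 ≈ 61.704249.
Undoing the 9% increase: 61.704249 ÷ 1.09 ≈ 56.6 mm.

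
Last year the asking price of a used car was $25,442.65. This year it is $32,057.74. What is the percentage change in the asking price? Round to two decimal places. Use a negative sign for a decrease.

26.00%

Change: $32,057.74 − $25,442.65 = $6,615.09.
Relative to the original: $6,615.09 ÷ $25,442.65 ≈ 26.00%.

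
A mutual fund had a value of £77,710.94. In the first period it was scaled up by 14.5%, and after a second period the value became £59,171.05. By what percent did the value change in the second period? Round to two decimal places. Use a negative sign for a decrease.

-33.50%

After the first period: £77,710.94 × 1.145 = £88979.0263.
Second-period multiplier: £59,171.05 ÷ £88979.0263 ≈ 0.665.
That is a change of -33.50%.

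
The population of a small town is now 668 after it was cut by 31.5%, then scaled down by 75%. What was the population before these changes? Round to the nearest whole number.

3901

The overall multiplier applied was 0.685 × 0.25 = 0.17125.
So the original population was 668 ÷ 0.17125 ≈ 3901.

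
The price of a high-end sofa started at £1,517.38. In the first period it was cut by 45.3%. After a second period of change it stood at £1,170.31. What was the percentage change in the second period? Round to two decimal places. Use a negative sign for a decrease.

After the first period: £1,517.38 × 0.547 = £830.00686.
Second-period multiplier: £1,170.31 ÷ £830.00686 ≈ 1.41.
That is a change of 41.00%.

41.00%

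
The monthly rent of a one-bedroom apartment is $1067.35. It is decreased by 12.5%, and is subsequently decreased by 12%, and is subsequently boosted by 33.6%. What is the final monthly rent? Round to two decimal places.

$1098.00

After the 12.5% decrease: $1067.35 × 0.875 = $933.93125.
12% decrease: $933.93125 × 0.88 = $821.8595.
After the 33.6% increase: $821.8595 × 1.336 = $1098.004292 ≈ $1098.00.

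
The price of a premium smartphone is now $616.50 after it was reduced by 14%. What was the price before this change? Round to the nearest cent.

The overall multiplier applied was 0.86.
So the original price was $616.50 ÷ 0.86 ≈ $716.86.

$716.86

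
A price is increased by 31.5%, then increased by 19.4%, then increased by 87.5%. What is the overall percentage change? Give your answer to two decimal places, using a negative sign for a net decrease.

A 31.5% increase multiplies by 1.315.
Then a 19.4% increase: 1.315 × 1.194 = 1.57011.
Then an 87.5% increase: 1.57011 × 1.875 = 2.94395625.
Overall factor 2.94395625, i.e. 194.40%.

194.40%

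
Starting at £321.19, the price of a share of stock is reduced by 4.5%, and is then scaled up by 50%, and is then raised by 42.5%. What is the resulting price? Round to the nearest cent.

After the 4.5% decrease: £321.19 × 0.955 = £306.73645.
After the 50% increase: £306.73645 × 1.5 = £460.104675.
After the 42.5% increase: £460.104675 × 1.425 = £655.649161875 ≈ £655.65.

£655.65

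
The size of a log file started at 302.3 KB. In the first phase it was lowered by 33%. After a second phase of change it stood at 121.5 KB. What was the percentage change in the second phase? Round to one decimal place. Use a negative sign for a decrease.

After the first phase: 302.3 × 0.67 = 202.541.
Second-phase multiplier: 121.5 ÷ 202.541 ≈ 0.59988.
That is a change of -40.0%.

-40.0%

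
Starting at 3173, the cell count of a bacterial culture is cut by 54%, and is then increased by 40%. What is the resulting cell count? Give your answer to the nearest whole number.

After the 54% decrease: 3173 × 0.46 = 1459.58.
40% increase: 1459.58 × 1.4 = 2043.412 ≈ 2043.

2043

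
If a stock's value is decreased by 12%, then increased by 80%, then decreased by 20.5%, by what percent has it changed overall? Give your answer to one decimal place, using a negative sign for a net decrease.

25.9%

The combined multiplier is 0.88 × 1.8 × 0.795 = 1.25928.
That corresponds to an increase of 25.9%.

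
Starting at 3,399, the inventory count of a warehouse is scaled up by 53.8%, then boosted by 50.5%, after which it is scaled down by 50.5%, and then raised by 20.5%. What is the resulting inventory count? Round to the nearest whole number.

4,693

Apply the 53.8% increase: 3,399 × 1.538 = 5227.662.
Apply the 50.5% increase: 5227.662 × 1.505 = 7867.63131.
Apply the 50.5% decrease: 7867.63131 × 0.495 = 3894.47749845.
After the 20.5% increase: 3894.47749845 × 1.205 = 4692.84538563225 ≈ 4,693.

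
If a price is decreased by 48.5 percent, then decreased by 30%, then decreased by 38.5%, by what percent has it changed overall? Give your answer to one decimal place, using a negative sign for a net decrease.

The combined multiplier is 0.515 × 0.7 × 0.615 = 0.2217075.
That corresponds to a decrease of 77.8%.

-77.8%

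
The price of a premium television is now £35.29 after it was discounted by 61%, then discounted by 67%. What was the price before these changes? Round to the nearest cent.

The overall multiplier applied was 0.39 × 0.33 = 0.1287.
So the original price was £35.29 ÷ 0.1287 ≈ £274.20.

£274.20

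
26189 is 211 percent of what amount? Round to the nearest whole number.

12412

26189 ÷ 2.11 ≈ 12412.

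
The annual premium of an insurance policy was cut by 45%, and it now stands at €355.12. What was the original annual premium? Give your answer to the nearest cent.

The overall multiplier applied was 0.55.
So the original annual premium was €355.12 ÷ 0.55 ≈ €645.67.

€645.67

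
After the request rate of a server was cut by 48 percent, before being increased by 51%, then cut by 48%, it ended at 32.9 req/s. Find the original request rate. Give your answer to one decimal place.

Undoing the 48% decrease: 32.9 ÷ 0.52 ≈ 63.269231.
Undoing the 51% increase: 63.269231 ÷ 1.51 ≈ 41.900153.
Undoing the 48% decrease: 41.900153 ÷ 0.52 ≈ 80.6 req/s.

80.6 req/s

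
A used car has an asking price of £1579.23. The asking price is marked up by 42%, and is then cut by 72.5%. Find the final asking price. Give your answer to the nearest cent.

Apply the 42% increase: £1579.23 × 1.42 = £2242.5066.
After the 72.5% decrease: £2242.5066 × 0.275 = £616.689315 ≈ £616.69.

£616.69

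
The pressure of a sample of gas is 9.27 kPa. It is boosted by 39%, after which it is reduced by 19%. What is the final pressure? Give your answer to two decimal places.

10.44 kPa

After the 39% increase: 9.27 × 1.39 = 12.8853.
After the 19% decrease: 12.8853 × 0.81 = 10.437093 ≈ 10.44.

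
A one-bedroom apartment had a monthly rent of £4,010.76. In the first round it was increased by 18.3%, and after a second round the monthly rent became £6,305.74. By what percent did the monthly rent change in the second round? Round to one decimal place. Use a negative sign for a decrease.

32.9%

After the first round: £4,010.76 × 1.183 = £4744.72908.
Second-round multiplier: £6,305.74 ÷ £4744.72908 ≈ 1.329.
That is a change of 32.9%.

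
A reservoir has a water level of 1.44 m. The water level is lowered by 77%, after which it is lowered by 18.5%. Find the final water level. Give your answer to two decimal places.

0.27 m

77% decrease: 1.44 × 0.23 = 0.3312.
18.5% decrease: 0.3312 × 0.815 = 0.269928 ≈ 0.27.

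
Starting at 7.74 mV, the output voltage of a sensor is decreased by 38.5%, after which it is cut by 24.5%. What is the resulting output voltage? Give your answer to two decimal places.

3.59 mV

Apply the 38.5% decrease: 7.74 × 0.615 = 4.7601.
24.5% decrease: 4.7601 × 0.755 = 3.5938755 ≈ 3.59.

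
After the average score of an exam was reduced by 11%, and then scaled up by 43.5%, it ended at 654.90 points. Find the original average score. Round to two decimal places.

Undoing the 43.5% increase: 654.90 ÷ 1.435 ≈ 456.376307.
Undoing the 11% decrease: 456.376307 ÷ 0.89 ≈ 512.78 points.

512.78 points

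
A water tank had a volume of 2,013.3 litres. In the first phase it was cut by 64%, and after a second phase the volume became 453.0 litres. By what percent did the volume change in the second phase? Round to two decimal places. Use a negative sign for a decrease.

-37.50%

After the first phase: 2,013.3 × 0.36 = 724.788.
Second-phase multiplier: 453.0 ÷ 724.788 ≈ 0.62501.
That is a change of -37.50%.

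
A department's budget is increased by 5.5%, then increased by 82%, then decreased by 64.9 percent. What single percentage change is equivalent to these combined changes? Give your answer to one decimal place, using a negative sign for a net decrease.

-32.6%

A 5.5% increase multiplies by 1.055.
Then an 82% increase: 1.055 × 1.82 = 1.9201.
Then a 64.9% decrease: 1.9201 × 0.351 = 0.6739551.
Overall factor 0.6739551, i.e. -32.6%.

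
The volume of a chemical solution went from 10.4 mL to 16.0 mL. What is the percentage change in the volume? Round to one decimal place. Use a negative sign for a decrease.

Change: 16.0 − 10.4 = 5.6.
Relative to the original: 5.6 ÷ 10.4 ≈ 53.8%.

53.8%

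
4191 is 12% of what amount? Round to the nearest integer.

4191 ÷ 0.12 = 34925.

34925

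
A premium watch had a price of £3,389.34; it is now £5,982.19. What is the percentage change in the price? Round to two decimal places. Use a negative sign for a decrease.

76.50%

Change: £5,982.19 − £3,389.34 = £2,592.85.
Relative to the original: £2,592.85 ÷ £3,389.34 ≈ 76.50%.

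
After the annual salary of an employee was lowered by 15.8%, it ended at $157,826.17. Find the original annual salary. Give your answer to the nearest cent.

The overall multiplier applied was 0.842.
So the original annual salary was $157,826.17 ÷ 0.842 ≈ $187,442.01.

$187,442.01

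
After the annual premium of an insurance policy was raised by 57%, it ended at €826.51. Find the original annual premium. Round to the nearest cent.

€526.44

The overall multiplier applied was 1.57.
So the original annual premium was €826.51 ÷ 1.57 ≈ €526.44.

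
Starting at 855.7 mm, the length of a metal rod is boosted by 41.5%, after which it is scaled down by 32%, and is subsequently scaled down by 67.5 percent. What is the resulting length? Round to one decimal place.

Apply the 41.5% increase: 855.7 × 1.415 = 1210.8155.
32% decrease: 1210.8155 × 0.68 = 823.35454.
67.5% decrease: 823.35454 × 0.325 = 267.5902255 ≈ 267.6.

267.6 mm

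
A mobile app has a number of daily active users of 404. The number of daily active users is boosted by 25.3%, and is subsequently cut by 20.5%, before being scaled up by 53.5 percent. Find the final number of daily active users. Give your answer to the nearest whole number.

After the 25.3% increase: 404 × 1.253 = 506.212.
Apply the 20.5% decrease: 506.212 × 0.795 = 402.43854.
After the 53.5% increase: 402.43854 × 1.535 = 617.7431589 ≈ 618.

618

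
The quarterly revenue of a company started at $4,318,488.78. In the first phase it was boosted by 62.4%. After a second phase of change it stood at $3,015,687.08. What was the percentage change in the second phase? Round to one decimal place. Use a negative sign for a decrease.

After the first phase: $4,318,488.78 × 1.624 = $7013225.77872.
Second-phase multiplier: $3,015,687.08 ÷ $7013225.77872 ≈ 0.43.
That is a change of -57.0%.

-57.0%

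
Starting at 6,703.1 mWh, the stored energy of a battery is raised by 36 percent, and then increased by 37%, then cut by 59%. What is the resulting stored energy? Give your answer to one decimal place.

After the 36% increase: 6,703.1 × 1.36 = 9116.216.
Apply the 37% increase: 9116.216 × 1.37 = 12489.21592.
Apply the 59% decrease: 12489.21592 × 0.41 = 5120.5785272 ≈ 5,120.6.

5,120.6 mWh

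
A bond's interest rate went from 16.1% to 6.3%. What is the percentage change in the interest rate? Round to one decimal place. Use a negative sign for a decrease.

-60.9%

The change is 6.3 − 16.1 = -9.8 percentage points.
Relative to the original 16.1%, that is -9.8 ÷ 16.1 ≈ -60.9%.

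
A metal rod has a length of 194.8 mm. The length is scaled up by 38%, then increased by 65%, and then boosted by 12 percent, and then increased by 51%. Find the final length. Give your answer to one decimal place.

Each change multiplies by a factor: 1.38 × 1.65 × 1.12 × 1.51 = 3.8508624.
194.8 × 3.8508624 = 750.14799552 ≈ 750.1.

750.1 mm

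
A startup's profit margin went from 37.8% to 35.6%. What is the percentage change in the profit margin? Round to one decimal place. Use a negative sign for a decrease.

The change is 35.6 − 37.8 = -2.2 percentage points.
Relative to the original 37.8%, that is -2.2 ÷ 37.8 ≈ -5.8%.

-5.8%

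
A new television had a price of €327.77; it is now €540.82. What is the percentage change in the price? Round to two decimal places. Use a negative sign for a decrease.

65.00%

Change: €540.82 − €327.77 = €213.05.
Relative to the original: €213.05 ÷ €327.77 ≈ 65.00%.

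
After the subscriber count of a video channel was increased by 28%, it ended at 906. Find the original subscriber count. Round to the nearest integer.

708

The overall multiplier applied was 1.28.
So the original subscriber count was 906 ÷ 1.28 ≈ 708.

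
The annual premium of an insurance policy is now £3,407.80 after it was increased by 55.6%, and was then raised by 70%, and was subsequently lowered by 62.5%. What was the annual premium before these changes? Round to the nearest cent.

Undoing the 62.5% decrease: £3,407.80 ÷ 0.375 ≈ £9087.466667.
Undoing the 70% increase: £9087.466667 ÷ 1.7 ≈ £5345.568628.
Undoing the 55.6% increase: £5345.568628 ÷ 1.556 ≈ £3,435.46.

£3,435.46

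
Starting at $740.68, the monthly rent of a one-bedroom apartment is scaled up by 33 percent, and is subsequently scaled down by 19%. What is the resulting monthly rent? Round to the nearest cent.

$797.93

33% increase: $740.68 × 1.33 = $985.1044.
After the 19% decrease: $985.1044 × 0.81 = $797.934564 ≈ $797.93.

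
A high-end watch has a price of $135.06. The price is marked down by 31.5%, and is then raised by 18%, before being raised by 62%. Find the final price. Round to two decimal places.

After the 31.5% decrease: $135.06 × 0.685 = $92.5161.
After the 18% increase: $92.5161 × 1.18 = $109.168998.
62% increase: $109.168998 × 1.62 = $176.85377676 ≈ $176.85.

$176.85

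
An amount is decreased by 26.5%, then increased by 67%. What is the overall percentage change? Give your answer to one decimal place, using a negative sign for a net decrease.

A 26.5% decrease multiplies by 0.735.
Then a 67% increase: 0.735 × 1.67 = 1.22745.
Overall factor 1.22745, i.e. 22.7%.

22.7%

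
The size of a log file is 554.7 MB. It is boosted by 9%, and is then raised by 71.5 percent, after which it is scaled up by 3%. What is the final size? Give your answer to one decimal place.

1068.0 MB

Each change multiplies by a factor: 1.09 × 1.715 × 1.03 = 1.9254305.
554.7 × 1.9254305 = 1068.03629835 ≈ 1068.0.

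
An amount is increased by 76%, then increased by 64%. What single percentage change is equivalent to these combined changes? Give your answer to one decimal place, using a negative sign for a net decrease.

The combined multiplier is 1.76 × 1.64 = 2.8864.
That corresponds to an increase of 188.6%.

188.6%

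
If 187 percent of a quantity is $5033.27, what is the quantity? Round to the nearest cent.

$2691.59

$5033.27 ÷ 1.87 ≈ $2691.59.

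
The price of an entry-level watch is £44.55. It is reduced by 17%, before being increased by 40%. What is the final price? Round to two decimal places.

After the 17% decrease: £44.55 × 0.83 = £36.9765.
Apply the 40% increase: £36.9765 × 1.4 = £51.7671 ≈ £51.77.

£51.77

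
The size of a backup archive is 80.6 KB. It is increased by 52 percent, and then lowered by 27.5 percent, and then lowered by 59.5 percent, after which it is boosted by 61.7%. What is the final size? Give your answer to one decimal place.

52% increase: 80.6 × 1.52 = 122.512.
After the 27.5% decrease: 122.512 × 0.725 = 88.8212.
Apply the 59.5% decrease: 88.8212 × 0.405 = 35.972586.
Apply the 61.7% increase: 35.972586 × 1.617 = 58.167671562 ≈ 58.2.

58.2 KB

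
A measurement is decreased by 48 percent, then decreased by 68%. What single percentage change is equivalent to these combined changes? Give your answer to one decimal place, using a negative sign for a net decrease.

The combined multiplier is 0.52 × 0.32 = 0.1664.
That corresponds to a decrease of 83.4%.

-83.4%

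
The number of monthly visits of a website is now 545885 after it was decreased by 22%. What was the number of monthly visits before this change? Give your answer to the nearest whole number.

699853

The overall multiplier applied was 0.78.
So the original number of monthly visits was 545885 ÷ 0.78 ≈ 699853.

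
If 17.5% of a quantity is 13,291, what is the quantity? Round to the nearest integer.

75,949

13,291 ÷ 0.175 ≈ 75,949.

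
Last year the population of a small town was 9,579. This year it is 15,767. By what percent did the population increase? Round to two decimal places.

64.60%

Change: 15,767 − 9,579 = 6,188.
Relative to the original: 6,188 ÷ 9,579 ≈ 64.60%.
So the population increased by 64.60%.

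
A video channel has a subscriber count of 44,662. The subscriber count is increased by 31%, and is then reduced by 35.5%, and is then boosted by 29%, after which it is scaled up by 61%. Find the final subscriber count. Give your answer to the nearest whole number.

31% increase: 44,662 × 1.31 = 58507.22.
After the 35.5% decrease: 58507.22 × 0.645 = 37737.1569.
After the 29% increase: 37737.1569 × 1.29 = 48680.932401.
After the 61% increase: 48680.932401 × 1.61 = 78376.30116561 ≈ 78,376.

78,376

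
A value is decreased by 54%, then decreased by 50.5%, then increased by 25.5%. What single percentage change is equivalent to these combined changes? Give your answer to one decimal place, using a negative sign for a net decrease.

The combined multiplier is 0.46 × 0.495 × 1.255 = 0.2857635.
That corresponds to a decrease of 71.4%.

-71.4%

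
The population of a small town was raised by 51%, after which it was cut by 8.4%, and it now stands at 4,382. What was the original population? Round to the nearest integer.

The overall multiplier applied was 1.51 × 0.916 = 1.38316.
So the original population was 4,382 ÷ 1.38316 ≈ 3,168.

3,168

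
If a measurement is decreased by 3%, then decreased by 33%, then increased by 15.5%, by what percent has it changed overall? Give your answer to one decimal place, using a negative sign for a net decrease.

A 3% decrease multiplies by 0.97.
Then a 33% decrease: 0.97 × 0.67 = 0.6499.
Then a 15.5% increase: 0.6499 × 1.155 = 0.7506345.
Overall factor 0.7506345, i.e. -24.9%.

-24.9%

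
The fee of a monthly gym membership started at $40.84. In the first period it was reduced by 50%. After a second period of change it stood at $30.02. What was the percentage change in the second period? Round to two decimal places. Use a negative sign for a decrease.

After the first period: $40.84 × 0.5 = $20.42.
Second-period multiplier: $30.02 ÷ $20.42 ≈ 1.470127.
That is a change of 47.01%.

47.01%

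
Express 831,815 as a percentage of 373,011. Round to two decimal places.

223.00%

831,815 ÷ 373,011 ≈ 223.00%.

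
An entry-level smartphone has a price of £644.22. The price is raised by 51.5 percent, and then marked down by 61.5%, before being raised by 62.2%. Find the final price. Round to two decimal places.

After the 51.5% increase: £644.22 × 1.515 = £975.9933.
61.5% decrease: £975.9933 × 0.385 = £375.7574205.
Apply the 62.2% increase: £375.7574205 × 1.622 = £609.478536051 ≈ £609.48.

£609.48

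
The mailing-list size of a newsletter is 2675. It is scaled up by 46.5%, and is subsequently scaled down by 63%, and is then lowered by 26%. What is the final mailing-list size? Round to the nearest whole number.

1073

Apply the 46.5% increase: 2675 × 1.465 = 3918.875.
After the 63% decrease: 3918.875 × 0.37 = 1449.98375.
26% decrease: 1449.98375 × 0.74 = 1072.987975 ≈ 1073.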